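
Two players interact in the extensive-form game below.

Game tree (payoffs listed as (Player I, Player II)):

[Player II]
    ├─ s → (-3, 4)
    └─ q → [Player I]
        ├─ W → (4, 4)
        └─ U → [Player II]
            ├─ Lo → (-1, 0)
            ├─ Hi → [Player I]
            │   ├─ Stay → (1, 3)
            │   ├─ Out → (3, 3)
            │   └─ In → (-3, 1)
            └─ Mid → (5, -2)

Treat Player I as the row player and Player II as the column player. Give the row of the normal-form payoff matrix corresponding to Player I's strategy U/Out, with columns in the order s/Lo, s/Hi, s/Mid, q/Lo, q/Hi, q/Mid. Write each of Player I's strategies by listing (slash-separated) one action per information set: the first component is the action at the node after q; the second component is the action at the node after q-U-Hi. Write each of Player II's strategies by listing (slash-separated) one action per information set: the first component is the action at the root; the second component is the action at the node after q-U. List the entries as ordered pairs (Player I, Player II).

vs s/Lo: Player II plays s → (-3, 4)
vs s/Hi: Player II plays s → (-3, 4)
vs s/Mid: Player II plays s → (-3, 4)
vs q/Lo: Player II plays q → Player I plays U at [q] → Player II plays Lo at [q-U] → (-1, 0)
vs q/Hi: Player II plays q → Player I plays U at [q] → Player II plays Hi at [q-U] → Player I plays Out at [q-U-Hi] → (3, 3)
vs q/Mid: Player II plays q → Player I plays U at [q] → Player II plays Mid at [q-U] → (5, -2)

(-3,4) (-3,4) (-3,4) (-1,0) (3,3) (5,-2)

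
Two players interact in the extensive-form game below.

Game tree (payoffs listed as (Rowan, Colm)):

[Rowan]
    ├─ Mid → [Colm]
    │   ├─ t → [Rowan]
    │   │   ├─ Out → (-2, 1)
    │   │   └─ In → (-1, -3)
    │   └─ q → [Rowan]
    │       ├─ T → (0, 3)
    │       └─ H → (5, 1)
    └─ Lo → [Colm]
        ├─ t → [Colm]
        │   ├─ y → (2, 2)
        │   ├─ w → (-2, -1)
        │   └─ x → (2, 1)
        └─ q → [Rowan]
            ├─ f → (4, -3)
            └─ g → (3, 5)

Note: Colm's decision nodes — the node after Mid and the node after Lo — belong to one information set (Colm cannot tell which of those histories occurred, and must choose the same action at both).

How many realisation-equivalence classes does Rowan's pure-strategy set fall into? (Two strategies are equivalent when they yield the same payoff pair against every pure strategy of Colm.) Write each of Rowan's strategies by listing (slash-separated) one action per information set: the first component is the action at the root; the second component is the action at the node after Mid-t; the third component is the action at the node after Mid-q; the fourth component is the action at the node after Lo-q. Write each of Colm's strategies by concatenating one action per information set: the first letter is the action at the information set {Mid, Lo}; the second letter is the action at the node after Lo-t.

Rowan has 16 pure strategies: Mid/Out/T/f, Mid/Out/T/g, Mid/Out/H/f, Mid/Out/H/g, Mid/In/T/f, Mid/In/T/g, Mid/In/H/f, Mid/In/H/g, Lo/Out/T/f, Lo/Out/T/g, Lo/Out/H/f, Lo/Out/H/g, Lo/In/T/f, Lo/In/T/g, Lo/In/H/f, Lo/In/H/g. Columns: ty, tw, tx, qy, qw, qx.
{Mid/Out/T/f, Mid/Out/T/g} → row (-2,1) (-2,1) (-2,1) (0,3) (0,3) (0,3)
{Mid/Out/H/f, Mid/Out/H/g} → row (-2,1) (-2,1) (-2,1) (5,1) (5,1) (5,1)
{Mid/In/T/f, Mid/In/T/g} → row (-1,-3) (-1,-3) (-1,-3) (0,3) (0,3) (0,3)
{Mid/In/H/f, Mid/In/H/g} → row (-1,-3) (-1,-3) (-1,-3) (5,1) (5,1) (5,1)
{Lo/Out/T/f, Lo/Out/H/f, Lo/In/T/f, Lo/In/H/f} → row (2,2) (-2,-1) (2,1) (4,-3) (4,-3) (4,-3)
{Lo/Out/T/g, Lo/Out/H/g, Lo/In/T/g, Lo/In/H/g} → row (2,2) (-2,-1) (2,1) (3,5) (3,5) (3,5)
That's 6 distinct rows out of 16 strategies.

6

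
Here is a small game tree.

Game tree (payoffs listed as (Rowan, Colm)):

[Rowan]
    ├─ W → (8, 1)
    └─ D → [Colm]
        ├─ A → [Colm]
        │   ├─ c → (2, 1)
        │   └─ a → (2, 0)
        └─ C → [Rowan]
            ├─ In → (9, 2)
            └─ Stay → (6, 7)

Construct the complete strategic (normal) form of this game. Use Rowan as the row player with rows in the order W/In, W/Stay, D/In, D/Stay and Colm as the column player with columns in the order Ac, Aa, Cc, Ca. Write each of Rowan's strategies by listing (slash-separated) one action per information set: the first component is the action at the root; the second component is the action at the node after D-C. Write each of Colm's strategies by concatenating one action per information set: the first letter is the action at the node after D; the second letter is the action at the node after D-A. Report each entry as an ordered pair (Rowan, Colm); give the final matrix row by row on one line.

Row W/In: Ac→(8,1), Aa→(8,1), Cc→(8,1), Ca→(8,1)
Row W/Stay: Ac→(8,1), Aa→(8,1), Cc→(8,1), Ca→(8,1)
Row D/In: Ac→(2,1), Aa→(2,0), Cc→(9,2), Ca→(9,2)
Row D/Stay: Ac→(2,1), Aa→(2,0), Cc→(6,7), Ca→(6,7)

W/In: (8,1) (8,1) (8,1) (8,1) | W/Stay: (8,1) (8,1) (8,1) (8,1) | D/In: (2,1) (2,0) (9,2) (9,2) | D/Stay: (2,1) (2,0) (6,7) (6,7)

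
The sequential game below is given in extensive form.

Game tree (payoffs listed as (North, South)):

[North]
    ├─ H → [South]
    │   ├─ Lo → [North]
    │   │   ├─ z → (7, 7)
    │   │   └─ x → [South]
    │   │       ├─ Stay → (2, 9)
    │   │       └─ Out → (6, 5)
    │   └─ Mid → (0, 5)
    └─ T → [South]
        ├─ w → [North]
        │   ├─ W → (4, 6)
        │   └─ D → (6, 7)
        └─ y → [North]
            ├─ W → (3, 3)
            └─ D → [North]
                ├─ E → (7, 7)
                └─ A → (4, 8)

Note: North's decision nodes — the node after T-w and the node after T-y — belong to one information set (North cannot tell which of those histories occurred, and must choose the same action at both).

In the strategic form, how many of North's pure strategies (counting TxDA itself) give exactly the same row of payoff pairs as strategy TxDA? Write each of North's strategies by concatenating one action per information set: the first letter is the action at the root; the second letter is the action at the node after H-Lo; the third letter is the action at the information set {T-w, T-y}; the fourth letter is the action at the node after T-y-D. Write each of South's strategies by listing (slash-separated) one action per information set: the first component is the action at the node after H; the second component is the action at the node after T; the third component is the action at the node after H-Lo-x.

Row for TxDA (columns Lo/w/Stay, Lo/w/Out, Lo/y/Stay, Lo/y/Out, Mid/w/Stay, Mid/w/Out, Mid/y/Stay, Mid/y/Out): (6,7) (6,7) (4,8) (4,8) (6,7) (6,7) (4,8) (4,8).
Under TxDA, North's choice at the node after H-Lo can never be reached regardless of what South does, so varying those choices leaves every outcome unchanged.
Holding the reachable choices fixed and varying the unreachable one freely already gives 2 equivalent strategies.
No other strategy reproduces this row, so those 2 are the full class: TzDA, TxDA.

2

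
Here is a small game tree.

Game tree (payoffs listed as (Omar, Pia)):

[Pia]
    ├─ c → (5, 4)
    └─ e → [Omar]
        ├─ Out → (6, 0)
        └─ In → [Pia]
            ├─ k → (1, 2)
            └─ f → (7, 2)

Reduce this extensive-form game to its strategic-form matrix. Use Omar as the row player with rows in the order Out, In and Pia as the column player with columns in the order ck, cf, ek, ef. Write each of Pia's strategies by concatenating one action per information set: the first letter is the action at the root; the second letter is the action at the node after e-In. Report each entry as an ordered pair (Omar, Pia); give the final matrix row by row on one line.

           ck       cf       ek       ef
 Out    (5,4)    (5,4)    (6,0)    (6,0)
  In    (5,4)    (5,4)    (1,2)    (7,2)

Out: (5,4) (5,4) (6,0) (6,0) | In: (5,4) (5,4) (1,2) (7,2)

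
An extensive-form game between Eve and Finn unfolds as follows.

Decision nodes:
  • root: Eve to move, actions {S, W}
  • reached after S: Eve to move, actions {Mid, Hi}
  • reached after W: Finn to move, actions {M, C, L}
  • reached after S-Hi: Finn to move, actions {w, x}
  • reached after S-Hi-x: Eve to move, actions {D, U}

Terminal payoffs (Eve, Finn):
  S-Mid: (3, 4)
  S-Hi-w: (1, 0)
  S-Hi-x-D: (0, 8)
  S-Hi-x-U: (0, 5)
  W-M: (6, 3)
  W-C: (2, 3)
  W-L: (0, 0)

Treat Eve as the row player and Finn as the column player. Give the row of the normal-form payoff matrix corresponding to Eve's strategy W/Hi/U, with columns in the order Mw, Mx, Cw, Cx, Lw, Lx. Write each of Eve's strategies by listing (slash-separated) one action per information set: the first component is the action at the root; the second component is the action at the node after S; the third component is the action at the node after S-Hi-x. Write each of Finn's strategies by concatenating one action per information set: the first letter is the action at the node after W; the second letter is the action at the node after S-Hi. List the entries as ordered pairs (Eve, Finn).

(6,3) (6,3) (2,3) (2,3) (0,0) (0,0)

vs Mw: Eve plays W → Finn plays M at [W] → (6, 3)
vs Mx: Eve plays W → Finn plays M at [W] → (6, 3)
vs Cw: Eve plays W → Finn plays C at [W] → (2, 3)
vs Cx: Eve plays W → Finn plays C at [W] → (2, 3)
vs Lw: Eve plays W → Finn plays L at [W] → (0, 0)
vs Lx: Eve plays W → Finn plays L at [W] → (0, 0)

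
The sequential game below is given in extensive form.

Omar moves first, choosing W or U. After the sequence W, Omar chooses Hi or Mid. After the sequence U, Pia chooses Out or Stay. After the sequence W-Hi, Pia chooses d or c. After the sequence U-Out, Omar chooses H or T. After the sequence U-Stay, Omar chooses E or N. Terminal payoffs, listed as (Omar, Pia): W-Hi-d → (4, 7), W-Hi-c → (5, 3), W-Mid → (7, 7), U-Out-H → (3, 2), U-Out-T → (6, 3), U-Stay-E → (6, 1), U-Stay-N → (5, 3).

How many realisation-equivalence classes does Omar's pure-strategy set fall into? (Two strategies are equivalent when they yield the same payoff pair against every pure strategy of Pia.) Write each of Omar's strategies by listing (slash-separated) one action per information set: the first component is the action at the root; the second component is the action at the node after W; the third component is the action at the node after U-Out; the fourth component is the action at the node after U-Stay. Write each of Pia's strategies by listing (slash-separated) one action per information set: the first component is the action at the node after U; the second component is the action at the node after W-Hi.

Omar has 16 pure strategies: W/Hi/H/E, W/Hi/H/N, W/Hi/T/E, W/Hi/T/N, W/Mid/H/E, W/Mid/H/N, W/Mid/T/E, W/Mid/T/N, U/Hi/H/E, U/Hi/H/N, U/Hi/T/E, U/Hi/T/N, U/Mid/H/E, U/Mid/H/N, U/Mid/T/E, U/Mid/T/N. Columns: Out/d, Out/c, Stay/d, Stay/c.
{W/Hi/H/E, W/Hi/H/N, W/Hi/T/E, W/Hi/T/N} → row (4,7) (5,3) (4,7) (5,3)
{W/Mid/H/E, W/Mid/H/N, W/Mid/T/E, W/Mid/T/N} → row (7,7) (7,7) (7,7) (7,7)
{U/Hi/H/E, U/Mid/H/E} → row (3,2) (3,2) (6,1) (6,1)
{U/Hi/H/N, U/Mid/H/N} → row (3,2) (3,2) (5,3) (5,3)
{U/Hi/T/E, U/Mid/T/E} → row (6,3) (6,3) (6,1) (6,1)
{U/Hi/T/N, U/Mid/T/N} → row (6,3) (6,3) (5,3) (5,3)
That's 6 distinct rows out of 16 strategies.

6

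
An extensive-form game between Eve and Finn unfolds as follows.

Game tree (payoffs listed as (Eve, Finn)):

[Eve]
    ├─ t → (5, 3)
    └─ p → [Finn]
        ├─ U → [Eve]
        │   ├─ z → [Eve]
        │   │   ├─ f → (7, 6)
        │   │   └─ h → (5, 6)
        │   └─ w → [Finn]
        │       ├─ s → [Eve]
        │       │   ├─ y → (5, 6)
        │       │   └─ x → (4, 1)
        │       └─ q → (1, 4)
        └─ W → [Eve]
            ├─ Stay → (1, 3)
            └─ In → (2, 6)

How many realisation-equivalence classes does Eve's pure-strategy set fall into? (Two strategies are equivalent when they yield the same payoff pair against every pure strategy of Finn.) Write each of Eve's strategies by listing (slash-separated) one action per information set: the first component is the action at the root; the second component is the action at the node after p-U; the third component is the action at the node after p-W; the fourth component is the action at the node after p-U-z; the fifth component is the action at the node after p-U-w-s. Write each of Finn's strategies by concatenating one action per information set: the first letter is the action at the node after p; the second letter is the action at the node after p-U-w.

9

Eve has 32 pure strategies: t/z/Stay/f/y, t/z/Stay/f/x, t/z/Stay/h/y, t/z/Stay/h/x, t/z/In/f/y, t/z/In/f/x, t/z/In/h/y, t/z/In/h/x, t/w/Stay/f/y, t/w/Stay/f/x, t/w/Stay/h/y, t/w/Stay/h/x, t/w/In/f/y, t/w/In/f/x, t/w/In/h/y, t/w/In/h/x, p/z/Stay/f/y, p/z/Stay/f/x, p/z/Stay/h/y, p/z/Stay/h/x, p/z/In/f/y, p/z/In/f/x, p/z/In/h/y, p/z/In/h/x, p/w/Stay/f/y, p/w/Stay/f/x, p/w/Stay/h/y, p/w/Stay/h/x, p/w/In/f/y, p/w/In/f/x, p/w/In/h/y, p/w/In/h/x. Columns: Us, Uq, Ws, Wq.
{t/z/Stay/f/y, t/z/Stay/f/x, t/z/Stay/h/y, t/z/Stay/h/x, t/z/In/f/y, t/z/In/f/x, t/z/In/h/y, t/z/In/h/x, t/w/Stay/f/y, t/w/Stay/f/x, t/w/Stay/h/y, t/w/Stay/h/x, t/w/In/f/y, t/w/In/f/x, t/w/In/h/y, t/w/In/h/x} → row (5,3) (5,3) (5,3) (5,3)
{p/z/Stay/f/y, p/z/Stay/f/x} → row (7,6) (7,6) (1,3) (1,3)
{p/z/Stay/h/y, p/z/Stay/h/x} → row (5,6) (5,6) (1,3) (1,3)
{p/z/In/f/y, p/z/In/f/x} → row (7,6) (7,6) (2,6) (2,6)
{p/z/In/h/y, p/z/In/h/x} → row (5,6) (5,6) (2,6) (2,6)
{p/w/Stay/f/y, p/w/Stay/h/y} → row (5,6) (1,4) (1,3) (1,3)
{p/w/Stay/f/x, p/w/Stay/h/x} → row (4,1) (1,4) (1,3) (1,3)
{p/w/In/f/y, p/w/In/h/y} → row (5,6) (1,4) (2,6) (2,6)
{p/w/In/f/x, p/w/In/h/x} → row (4,1) (1,4) (2,6) (2,6)
That's 9 distinct rows out of 32 strategies.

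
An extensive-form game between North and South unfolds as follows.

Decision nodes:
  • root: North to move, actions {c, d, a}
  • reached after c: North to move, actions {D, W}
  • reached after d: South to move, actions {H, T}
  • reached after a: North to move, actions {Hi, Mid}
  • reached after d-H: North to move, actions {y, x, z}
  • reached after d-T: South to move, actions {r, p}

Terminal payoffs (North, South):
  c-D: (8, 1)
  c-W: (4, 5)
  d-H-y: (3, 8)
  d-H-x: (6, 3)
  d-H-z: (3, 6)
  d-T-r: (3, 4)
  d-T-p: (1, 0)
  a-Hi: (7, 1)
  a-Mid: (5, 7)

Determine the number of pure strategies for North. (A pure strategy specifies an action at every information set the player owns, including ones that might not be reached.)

36

North owns the root with actions {c, d, a} — three choices.
North owns the node after c with actions {D, W} — two choices.
North owns the node after a with actions {Hi, Mid} — two choices.
North owns the node after d-H with actions {y, x, z} — three choices.
A pure strategy fixes one action at each information set independently, so the count is the product 3 × 2 × 2 × 3 = 36.
(For reference, South has 4 pure strategies, giving a 36×4 normal-form matrix.)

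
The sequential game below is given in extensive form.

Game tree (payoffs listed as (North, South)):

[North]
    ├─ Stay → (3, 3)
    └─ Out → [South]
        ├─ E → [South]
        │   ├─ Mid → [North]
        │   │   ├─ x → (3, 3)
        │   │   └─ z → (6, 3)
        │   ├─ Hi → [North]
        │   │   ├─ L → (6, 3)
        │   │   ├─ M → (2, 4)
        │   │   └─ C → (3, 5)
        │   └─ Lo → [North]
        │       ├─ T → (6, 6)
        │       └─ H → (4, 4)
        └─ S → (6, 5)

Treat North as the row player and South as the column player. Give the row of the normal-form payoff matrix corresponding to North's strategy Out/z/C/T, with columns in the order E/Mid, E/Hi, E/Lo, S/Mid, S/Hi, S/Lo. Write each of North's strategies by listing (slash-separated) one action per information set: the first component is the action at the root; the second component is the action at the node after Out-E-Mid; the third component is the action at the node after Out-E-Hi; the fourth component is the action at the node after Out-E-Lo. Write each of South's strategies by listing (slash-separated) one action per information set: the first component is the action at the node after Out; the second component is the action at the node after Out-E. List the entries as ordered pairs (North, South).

vs E/Mid: North plays Out → South plays E at [Out] → South plays Mid at [Out-E] → North plays z at [Out-E-Mid] → (6, 3)
vs E/Hi: North plays Out → South plays E at [Out] → South plays Hi at [Out-E] → North plays C at [Out-E-Hi] → (3, 5)
vs E/Lo: North plays Out → South plays E at [Out] → South plays Lo at [Out-E] → North plays T at [Out-E-Lo] → (6, 6)
vs S/Mid: North plays Out → South plays S at [Out] → (6, 5)
vs S/Hi: North plays Out → South plays S at [Out] → (6, 5)
vs S/Lo: North plays Out → South plays S at [Out] → (6, 5)

(6,3) (3,5) (6,6) (6,5) (6,5) (6,5)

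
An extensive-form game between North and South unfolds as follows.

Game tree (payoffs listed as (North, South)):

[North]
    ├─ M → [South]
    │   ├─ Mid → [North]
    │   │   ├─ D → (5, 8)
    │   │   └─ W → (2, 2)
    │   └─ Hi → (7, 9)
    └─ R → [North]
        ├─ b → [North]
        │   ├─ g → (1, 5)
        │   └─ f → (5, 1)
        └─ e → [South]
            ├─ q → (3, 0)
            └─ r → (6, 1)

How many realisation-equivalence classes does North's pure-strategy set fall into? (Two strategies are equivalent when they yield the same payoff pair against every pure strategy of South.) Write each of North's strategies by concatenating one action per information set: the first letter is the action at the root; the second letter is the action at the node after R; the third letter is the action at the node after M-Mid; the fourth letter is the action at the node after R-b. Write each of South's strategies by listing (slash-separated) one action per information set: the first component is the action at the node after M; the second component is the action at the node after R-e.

North has 16 pure strategies: MbDg, MbDf, MbWg, MbWf, MeDg, MeDf, MeWg, MeWf, RbDg, RbDf, RbWg, RbWf, ReDg, ReDf, ReWg, ReWf. Columns: Mid/q, Mid/r, Hi/q, Hi/r.
{MbDg, MbDf, MeDg, MeDf} → row (5,8) (5,8) (7,9) (7,9)
{MbWg, MbWf, MeWg, MeWf} → row (2,2) (2,2) (7,9) (7,9)
{RbDg, RbWg} → row (1,5) (1,5) (1,5) (1,5)
{RbDf, RbWf} → row (5,1) (5,1) (5,1) (5,1)
{ReDg, ReDf, ReWg, ReWf} → row (3,0) (6,1) (3,0) (6,1)
That's 5 distinct rows out of 16 strategies.

5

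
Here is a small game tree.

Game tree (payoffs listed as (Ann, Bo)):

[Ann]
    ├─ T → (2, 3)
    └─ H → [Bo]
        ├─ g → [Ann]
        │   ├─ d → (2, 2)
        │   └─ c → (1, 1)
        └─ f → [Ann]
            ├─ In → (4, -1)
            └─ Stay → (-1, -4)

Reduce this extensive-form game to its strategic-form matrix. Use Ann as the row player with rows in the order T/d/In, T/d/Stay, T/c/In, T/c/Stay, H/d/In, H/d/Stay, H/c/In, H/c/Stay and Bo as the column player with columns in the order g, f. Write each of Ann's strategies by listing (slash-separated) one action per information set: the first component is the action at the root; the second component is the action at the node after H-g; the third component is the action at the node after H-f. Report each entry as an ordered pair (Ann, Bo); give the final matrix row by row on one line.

                g        f
  T/d/In    (2,3)    (2,3)
T/d/Stay    (2,3)    (2,3)
  T/c/In    (2,3)    (2,3)
T/c/Stay    (2,3)    (2,3)
  H/d/In    (2,2)   (4,-1)
H/d/Stay    (2,2)  (-1,-4)
  H/c/In    (1,1)   (4,-1)
H/c/Stay    (1,1)  (-1,-4)

T/d/In: (2,3) (2,3) | T/d/Stay: (2,3) (2,3) | T/c/In: (2,3) (2,3) | T/c/Stay: (2,3) (2,3) | H/d/In: (2,2) (4,-1) | H/d/Stay: (2,2) (-1,-4) | H/c/In: (1,1) (4,-1) | H/c/Stay: (1,1) (-1,-4)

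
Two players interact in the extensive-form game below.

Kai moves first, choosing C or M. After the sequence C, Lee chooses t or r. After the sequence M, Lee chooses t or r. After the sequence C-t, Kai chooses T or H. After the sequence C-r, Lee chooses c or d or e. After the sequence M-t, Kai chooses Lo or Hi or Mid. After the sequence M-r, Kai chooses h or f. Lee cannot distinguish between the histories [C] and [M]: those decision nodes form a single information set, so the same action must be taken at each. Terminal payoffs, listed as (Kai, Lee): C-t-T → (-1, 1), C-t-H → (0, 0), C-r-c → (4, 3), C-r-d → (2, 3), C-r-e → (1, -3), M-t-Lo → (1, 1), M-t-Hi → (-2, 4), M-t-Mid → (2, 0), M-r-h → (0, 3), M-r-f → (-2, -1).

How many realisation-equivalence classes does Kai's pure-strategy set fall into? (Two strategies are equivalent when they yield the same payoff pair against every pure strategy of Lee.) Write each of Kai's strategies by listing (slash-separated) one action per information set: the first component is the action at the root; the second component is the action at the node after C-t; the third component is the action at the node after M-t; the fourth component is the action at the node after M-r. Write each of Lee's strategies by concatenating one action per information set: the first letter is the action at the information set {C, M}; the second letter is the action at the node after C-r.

8

Kai has 24 pure strategies: C/T/Lo/h, C/T/Lo/f, C/T/Hi/h, C/T/Hi/f, C/T/Mid/h, C/T/Mid/f, C/H/Lo/h, C/H/Lo/f, C/H/Hi/h, C/H/Hi/f, C/H/Mid/h, C/H/Mid/f, M/T/Lo/h, M/T/Lo/f, M/T/Hi/h, M/T/Hi/f, M/T/Mid/h, M/T/Mid/f, M/H/Lo/h, M/H/Lo/f, M/H/Hi/h, M/H/Hi/f, M/H/Mid/h, M/H/Mid/f. Columns: tc, td, te, rc, rd, re.
{C/T/Lo/h, C/T/Lo/f, C/T/Hi/h, C/T/Hi/f, C/T/Mid/h, C/T/Mid/f} → row (-1,1) (-1,1) (-1,1) (4,3) (2,3) (1,-3)
{C/H/Lo/h, C/H/Lo/f, C/H/Hi/h, C/H/Hi/f, C/H/Mid/h, C/H/Mid/f} → row (0,0) (0,0) (0,0) (4,3) (2,3) (1,-3)
{M/T/Lo/h, M/H/Lo/h} → row (1,1) (1,1) (1,1) (0,3) (0,3) (0,3)
{M/T/Lo/f, M/H/Lo/f} → row (1,1) (1,1) (1,1) (-2,-1) (-2,-1) (-2,-1)
{M/T/Hi/h, M/H/Hi/h} → row (-2,4) (-2,4) (-2,4) (0,3) (0,3) (0,3)
{M/T/Hi/f, M/H/Hi/f} → row (-2,4) (-2,4) (-2,4) (-2,-1) (-2,-1) (-2,-1)
{M/T/Mid/h, M/H/Mid/h} → row (2,0) (2,0) (2,0) (0,3) (0,3) (0,3)
{M/T/Mid/f, M/H/Mid/f} → row (2,0) (2,0) (2,0) (-2,-1) (-2,-1) (-2,-1)
That's 8 distinct rows out of 24 strategies.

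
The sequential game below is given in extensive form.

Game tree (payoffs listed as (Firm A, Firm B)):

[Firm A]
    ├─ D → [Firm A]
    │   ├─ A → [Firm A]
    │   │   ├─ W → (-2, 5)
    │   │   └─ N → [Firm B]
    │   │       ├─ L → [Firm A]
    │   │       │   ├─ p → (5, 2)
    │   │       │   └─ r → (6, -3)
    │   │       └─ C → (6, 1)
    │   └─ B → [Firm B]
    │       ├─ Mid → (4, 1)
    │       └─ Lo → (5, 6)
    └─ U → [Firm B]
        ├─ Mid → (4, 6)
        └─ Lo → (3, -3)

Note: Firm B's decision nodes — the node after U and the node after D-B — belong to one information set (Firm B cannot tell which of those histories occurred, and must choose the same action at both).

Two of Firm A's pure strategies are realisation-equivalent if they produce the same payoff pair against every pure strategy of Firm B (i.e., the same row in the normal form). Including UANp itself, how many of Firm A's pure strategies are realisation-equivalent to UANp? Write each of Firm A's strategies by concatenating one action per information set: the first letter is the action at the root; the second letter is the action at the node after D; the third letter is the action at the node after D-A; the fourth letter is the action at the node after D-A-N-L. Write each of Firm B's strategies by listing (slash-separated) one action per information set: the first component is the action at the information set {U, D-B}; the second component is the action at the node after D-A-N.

Row for UANp (columns Mid/L, Mid/C, Lo/L, Lo/C): (4,6) (4,6) (3,-3) (3,-3).
Under UANp, Firm A's choice at the node after D and at the node after D-A and at the node after D-A-N-L can never be reached regardless of what Firm B does, so varying those choices leaves every outcome unchanged.
Holding the reachable choices fixed and varying the unreachable ones freely already gives 2 × 2 × 2 = 8 equivalent strategies.
No other strategy reproduces this row, so those 8 are the full class: UAWp, UAWr, UANp, UANr, UBWp, UBWr, UBNp, UBNr.

8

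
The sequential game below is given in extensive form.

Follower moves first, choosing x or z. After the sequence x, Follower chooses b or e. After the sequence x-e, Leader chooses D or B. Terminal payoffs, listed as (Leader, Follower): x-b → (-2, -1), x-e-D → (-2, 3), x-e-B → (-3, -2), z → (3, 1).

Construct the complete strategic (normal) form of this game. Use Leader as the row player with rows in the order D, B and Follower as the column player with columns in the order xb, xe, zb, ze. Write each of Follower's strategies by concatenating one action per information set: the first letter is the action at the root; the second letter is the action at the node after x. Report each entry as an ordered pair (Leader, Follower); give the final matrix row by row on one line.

Row D: xb→(-2,-1), xe→(-2,3), zb→(3,1), ze→(3,1)
Row B: xb→(-2,-1), xe→(-3,-2), zb→(3,1), ze→(3,1)

D: (-2,-1) (-2,3) (3,1) (3,1) | B: (-2,-1) (-3,-2) (3,1) (3,1)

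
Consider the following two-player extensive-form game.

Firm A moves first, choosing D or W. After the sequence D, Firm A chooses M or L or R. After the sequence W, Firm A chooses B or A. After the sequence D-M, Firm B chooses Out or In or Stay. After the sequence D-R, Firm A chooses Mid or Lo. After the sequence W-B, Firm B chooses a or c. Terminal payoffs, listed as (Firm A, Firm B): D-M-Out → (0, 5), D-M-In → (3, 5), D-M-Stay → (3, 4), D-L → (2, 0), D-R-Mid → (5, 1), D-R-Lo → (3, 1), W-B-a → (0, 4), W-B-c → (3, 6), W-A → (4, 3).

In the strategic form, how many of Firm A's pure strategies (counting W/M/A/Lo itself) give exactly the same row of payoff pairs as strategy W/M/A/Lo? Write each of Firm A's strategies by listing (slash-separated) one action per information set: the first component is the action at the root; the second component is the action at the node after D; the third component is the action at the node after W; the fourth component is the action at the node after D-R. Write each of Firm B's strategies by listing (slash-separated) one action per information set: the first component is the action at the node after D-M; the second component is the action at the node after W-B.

6

Row for W/M/A/Lo (columns Out/a, Out/c, In/a, In/c, Stay/a, Stay/c): (4,3) (4,3) (4,3) (4,3) (4,3) (4,3).
Under W/M/A/Lo, Firm A's choice at the node after D and at the node after D-R can never be reached regardless of what Firm B does, so varying those choices leaves every outcome unchanged.
Holding the reachable choices fixed and varying the unreachable ones freely already gives 3 × 2 = 6 equivalent strategies.
No other strategy reproduces this row, so those 6 are the full class: W/M/A/Mid, W/M/A/Lo, W/L/A/Mid, W/L/A/Lo, W/R/A/Mid, W/R/A/Lo.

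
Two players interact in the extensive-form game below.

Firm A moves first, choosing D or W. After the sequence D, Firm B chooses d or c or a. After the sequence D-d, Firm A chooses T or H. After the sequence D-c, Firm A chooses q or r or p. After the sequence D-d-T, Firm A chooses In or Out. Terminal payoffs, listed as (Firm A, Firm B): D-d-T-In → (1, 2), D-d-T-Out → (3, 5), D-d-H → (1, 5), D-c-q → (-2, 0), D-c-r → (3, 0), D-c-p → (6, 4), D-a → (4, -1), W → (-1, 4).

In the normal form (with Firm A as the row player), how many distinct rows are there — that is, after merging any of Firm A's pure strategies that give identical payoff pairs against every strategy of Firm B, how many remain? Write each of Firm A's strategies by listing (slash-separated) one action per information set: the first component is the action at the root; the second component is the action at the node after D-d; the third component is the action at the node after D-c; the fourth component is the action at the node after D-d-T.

Firm A has 24 pure strategies: D/T/q/In, D/T/q/Out, D/T/r/In, D/T/r/Out, D/T/p/In, D/T/p/Out, D/H/q/In, D/H/q/Out, D/H/r/In, D/H/r/Out, D/H/p/In, D/H/p/Out, W/T/q/In, W/T/q/Out, W/T/r/In, W/T/r/Out, W/T/p/In, W/T/p/Out, W/H/q/In, W/H/q/Out, W/H/r/In, W/H/r/Out, W/H/p/In, W/H/p/Out. Columns: d, c, a.
{D/T/q/In} → row (1,2) (-2,0) (4,-1)
{D/T/q/Out} → row (3,5) (-2,0) (4,-1)
{D/T/r/In} → row (1,2) (3,0) (4,-1)
{D/T/r/Out} → row (3,5) (3,0) (4,-1)
{D/T/p/In} → row (1,2) (6,4) (4,-1)
{D/T/p/Out} → row (3,5) (6,4) (4,-1)
{D/H/q/In, D/H/q/Out} → row (1,5) (-2,0) (4,-1)
{D/H/r/In, D/H/r/Out} → row (1,5) (3,0) (4,-1)
{D/H/p/In, D/H/p/Out} → row (1,5) (6,4) (4,-1)
{W/T/q/In, W/T/q/Out, W/T/r/In, W/T/r/Out, W/T/p/In, W/T/p/Out, W/H/q/In, W/H/q/Out, W/H/r/In, W/H/r/Out, W/H/p/In, W/H/p/Out} → row (-1,4) (-1,4) (-1,4)
That's 10 distinct rows out of 24 strategies.

10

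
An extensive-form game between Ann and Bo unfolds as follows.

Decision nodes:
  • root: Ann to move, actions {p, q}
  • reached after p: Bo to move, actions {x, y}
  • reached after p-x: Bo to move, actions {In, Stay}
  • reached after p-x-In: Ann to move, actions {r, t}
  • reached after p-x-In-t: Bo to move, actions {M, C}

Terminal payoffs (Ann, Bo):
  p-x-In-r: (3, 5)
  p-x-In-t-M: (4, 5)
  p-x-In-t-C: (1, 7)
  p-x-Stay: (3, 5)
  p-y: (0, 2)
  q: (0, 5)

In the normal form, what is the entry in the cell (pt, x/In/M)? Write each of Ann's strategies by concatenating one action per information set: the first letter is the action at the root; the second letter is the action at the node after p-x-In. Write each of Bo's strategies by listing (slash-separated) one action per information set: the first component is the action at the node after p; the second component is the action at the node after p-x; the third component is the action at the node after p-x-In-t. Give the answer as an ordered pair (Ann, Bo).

Trace the play path from the root:
  Ann plays p
  Bo plays x at [p]
  Bo plays In at [p-x]
  Ann plays t at [p-x-In]
  Bo plays M at [p-x-In-t]
→ terminal payoff (4, 5).

(4, 5)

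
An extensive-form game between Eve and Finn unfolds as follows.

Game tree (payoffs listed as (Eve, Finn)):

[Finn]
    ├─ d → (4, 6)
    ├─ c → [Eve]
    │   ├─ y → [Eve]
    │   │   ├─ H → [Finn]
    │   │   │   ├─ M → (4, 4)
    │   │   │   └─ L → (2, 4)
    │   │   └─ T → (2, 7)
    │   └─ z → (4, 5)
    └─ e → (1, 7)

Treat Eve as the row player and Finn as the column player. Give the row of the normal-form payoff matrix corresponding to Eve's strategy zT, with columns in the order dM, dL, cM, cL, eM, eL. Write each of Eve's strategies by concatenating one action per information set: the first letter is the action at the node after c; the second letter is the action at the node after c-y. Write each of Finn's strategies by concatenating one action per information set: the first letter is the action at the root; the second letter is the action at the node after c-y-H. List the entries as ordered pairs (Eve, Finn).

(4,6) (4,6) (4,5) (4,5) (1,7) (1,7)

vs dM: Finn plays d → (4, 6)
vs dL: Finn plays d → (4, 6)
vs cM: Finn plays c → Eve plays z at [c] → (4, 5)
vs cL: Finn plays c → Eve plays z at [c] → (4, 5)
vs eM: Finn plays e → (1, 7)
vs eL: Finn plays e → (1, 7)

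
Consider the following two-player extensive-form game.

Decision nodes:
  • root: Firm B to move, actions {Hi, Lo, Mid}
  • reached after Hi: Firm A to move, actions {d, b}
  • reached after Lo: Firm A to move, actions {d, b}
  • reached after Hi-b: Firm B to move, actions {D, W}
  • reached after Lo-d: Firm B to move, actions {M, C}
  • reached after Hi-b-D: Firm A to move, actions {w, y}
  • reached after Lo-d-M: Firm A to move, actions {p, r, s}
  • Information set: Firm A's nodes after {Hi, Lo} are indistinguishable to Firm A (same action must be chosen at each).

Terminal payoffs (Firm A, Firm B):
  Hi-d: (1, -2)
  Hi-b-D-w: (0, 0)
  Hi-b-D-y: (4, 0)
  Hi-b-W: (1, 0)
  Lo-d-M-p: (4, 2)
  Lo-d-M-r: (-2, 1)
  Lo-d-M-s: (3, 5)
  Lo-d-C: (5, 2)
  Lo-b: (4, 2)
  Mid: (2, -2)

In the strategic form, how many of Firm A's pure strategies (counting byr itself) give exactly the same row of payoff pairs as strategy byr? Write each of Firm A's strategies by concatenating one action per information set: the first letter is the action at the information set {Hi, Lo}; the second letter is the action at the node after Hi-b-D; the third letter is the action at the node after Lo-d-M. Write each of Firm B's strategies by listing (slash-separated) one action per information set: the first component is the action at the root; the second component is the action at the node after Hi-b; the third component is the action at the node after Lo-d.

3

Row for byr (columns Hi/D/M, Hi/D/C, Hi/W/M, Hi/W/C, Lo/D/M, Lo/D/C, Lo/W/M, Lo/W/C, Mid/D/M, Mid/D/C, Mid/W/M, Mid/W/C): (4,0) (4,0) (1,0) (1,0) (4,2) (4,2) (4,2) (4,2) (2,-2) (2,-2) (2,-2) (2,-2).
Under byr, Firm A's choice at the node after Lo-d-M can never be reached regardless of what Firm B does, so varying those choices leaves every outcome unchanged.
Holding the reachable choices fixed and varying the unreachable one freely already gives 3 equivalent strategies.
No other strategy reproduces this row, so those 3 are the full class: byp, byr, bys.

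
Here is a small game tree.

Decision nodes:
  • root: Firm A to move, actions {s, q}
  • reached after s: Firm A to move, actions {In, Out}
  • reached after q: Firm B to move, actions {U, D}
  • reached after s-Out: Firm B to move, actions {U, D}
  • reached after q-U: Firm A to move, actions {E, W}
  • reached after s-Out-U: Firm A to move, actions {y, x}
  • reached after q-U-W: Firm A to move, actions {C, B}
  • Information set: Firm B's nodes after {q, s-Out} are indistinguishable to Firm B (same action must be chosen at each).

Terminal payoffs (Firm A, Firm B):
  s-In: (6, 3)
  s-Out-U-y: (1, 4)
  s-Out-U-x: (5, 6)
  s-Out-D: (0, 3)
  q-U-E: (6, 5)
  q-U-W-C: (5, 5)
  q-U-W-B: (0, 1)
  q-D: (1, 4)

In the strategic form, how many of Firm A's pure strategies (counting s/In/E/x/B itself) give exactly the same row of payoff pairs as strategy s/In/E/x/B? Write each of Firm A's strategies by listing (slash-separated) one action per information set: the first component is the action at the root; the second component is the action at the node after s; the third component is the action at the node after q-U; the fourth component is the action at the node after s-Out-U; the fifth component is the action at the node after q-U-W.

8

Row for s/In/E/x/B (columns U, D): (6,3) (6,3).
Under s/In/E/x/B, Firm A's choice at the node after q-U and at the node after s-Out-U and at the node after q-U-W can never be reached regardless of what Firm B does, so varying those choices leaves every outcome unchanged.
Holding the reachable choices fixed and varying the unreachable ones freely already gives 2 × 2 × 2 = 8 equivalent strategies.
No other strategy reproduces this row, so those 8 are the full class: s/In/E/y/C, s/In/E/y/B, s/In/E/x/C, s/In/E/x/B, s/In/W/y/C, s/In/W/y/B, s/In/W/x/C, s/In/W/x/B.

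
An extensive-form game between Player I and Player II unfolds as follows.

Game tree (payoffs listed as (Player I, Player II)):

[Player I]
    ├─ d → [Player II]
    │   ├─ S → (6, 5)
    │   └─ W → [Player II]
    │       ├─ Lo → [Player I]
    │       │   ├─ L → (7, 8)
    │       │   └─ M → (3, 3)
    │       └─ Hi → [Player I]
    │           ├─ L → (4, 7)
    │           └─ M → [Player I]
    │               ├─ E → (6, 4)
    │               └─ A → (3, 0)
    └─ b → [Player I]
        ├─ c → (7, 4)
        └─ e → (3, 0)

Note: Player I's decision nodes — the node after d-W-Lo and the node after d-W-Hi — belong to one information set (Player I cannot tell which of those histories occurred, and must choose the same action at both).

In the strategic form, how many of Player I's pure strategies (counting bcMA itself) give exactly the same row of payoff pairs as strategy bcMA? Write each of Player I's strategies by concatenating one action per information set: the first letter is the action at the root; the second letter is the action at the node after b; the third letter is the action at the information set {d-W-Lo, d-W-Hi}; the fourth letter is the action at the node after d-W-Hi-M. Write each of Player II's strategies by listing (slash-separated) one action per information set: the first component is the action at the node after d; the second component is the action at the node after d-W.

Row for bcMA (columns S/Lo, S/Hi, W/Lo, W/Hi): (7,4) (7,4) (7,4) (7,4).
Under bcMA, Player I's choice at the information set {d-W-Lo, d-W-Hi} and at the node after d-W-Hi-M can never be reached regardless of what Player II does, so varying those choices leaves every outcome unchanged.
Holding the reachable choices fixed and varying the unreachable ones freely already gives 2 × 2 = 4 equivalent strategies.
No other strategy reproduces this row, so those 4 are the full class: bcLE, bcLA, bcME, bcMA.

4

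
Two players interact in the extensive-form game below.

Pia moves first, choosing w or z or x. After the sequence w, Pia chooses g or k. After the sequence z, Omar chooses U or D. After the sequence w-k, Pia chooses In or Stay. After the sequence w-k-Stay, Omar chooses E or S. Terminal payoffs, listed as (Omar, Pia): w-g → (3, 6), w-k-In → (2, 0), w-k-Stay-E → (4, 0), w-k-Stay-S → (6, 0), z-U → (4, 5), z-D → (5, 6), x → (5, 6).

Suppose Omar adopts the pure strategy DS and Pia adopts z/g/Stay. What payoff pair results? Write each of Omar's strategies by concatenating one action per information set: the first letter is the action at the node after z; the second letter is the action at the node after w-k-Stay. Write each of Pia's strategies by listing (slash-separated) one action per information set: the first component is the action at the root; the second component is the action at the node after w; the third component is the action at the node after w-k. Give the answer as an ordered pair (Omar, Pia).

Trace the play path from the root:
  Pia plays z
  Omar plays D at [z]
→ terminal payoff (5, 6).
(Omar's choice at the node after w-k-Stay is never reached on this path, so it doesn't affect the outcome.)

(5, 6)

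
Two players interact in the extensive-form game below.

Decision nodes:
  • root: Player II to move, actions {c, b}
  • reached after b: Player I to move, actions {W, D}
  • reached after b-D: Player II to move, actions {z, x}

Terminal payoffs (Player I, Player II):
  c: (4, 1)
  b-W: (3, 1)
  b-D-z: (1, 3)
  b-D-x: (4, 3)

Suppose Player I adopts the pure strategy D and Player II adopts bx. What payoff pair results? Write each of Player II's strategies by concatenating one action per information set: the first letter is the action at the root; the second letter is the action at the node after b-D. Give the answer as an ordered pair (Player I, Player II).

(4, 3)

Trace the play path from the root:
  Player II plays b
  Player I plays D at [b]
  Player II plays x at [b-D]
→ terminal payoff (4, 3).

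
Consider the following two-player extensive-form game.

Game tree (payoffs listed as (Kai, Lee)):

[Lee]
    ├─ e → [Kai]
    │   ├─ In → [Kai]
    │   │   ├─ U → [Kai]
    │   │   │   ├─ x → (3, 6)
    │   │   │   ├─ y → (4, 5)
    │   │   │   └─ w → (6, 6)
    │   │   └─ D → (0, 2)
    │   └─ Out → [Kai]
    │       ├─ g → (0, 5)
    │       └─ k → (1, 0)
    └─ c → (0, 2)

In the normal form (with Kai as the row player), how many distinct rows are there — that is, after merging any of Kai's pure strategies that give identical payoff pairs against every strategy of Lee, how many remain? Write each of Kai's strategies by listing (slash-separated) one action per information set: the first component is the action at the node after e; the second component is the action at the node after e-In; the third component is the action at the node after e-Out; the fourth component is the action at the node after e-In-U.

6

Kai has 24 pure strategies: In/U/g/x, In/U/g/y, In/U/g/w, In/U/k/x, In/U/k/y, In/U/k/w, In/D/g/x, In/D/g/y, In/D/g/w, In/D/k/x, In/D/k/y, In/D/k/w, Out/U/g/x, Out/U/g/y, Out/U/g/w, Out/U/k/x, Out/U/k/y, Out/U/k/w, Out/D/g/x, Out/D/g/y, Out/D/g/w, Out/D/k/x, Out/D/k/y, Out/D/k/w. Columns: e, c.
{In/U/g/x, In/U/k/x} → row (3,6) (0,2)
{In/U/g/y, In/U/k/y} → row (4,5) (0,2)
{In/U/g/w, In/U/k/w} → row (6,6) (0,2)
{In/D/g/x, In/D/g/y, In/D/g/w, In/D/k/x, In/D/k/y, In/D/k/w} → row (0,2) (0,2)
{Out/U/g/x, Out/U/g/y, Out/U/g/w, Out/D/g/x, Out/D/g/y, Out/D/g/w} → row (0,5) (0,2)
{Out/U/k/x, Out/U/k/y, Out/U/k/w, Out/D/k/x, Out/D/k/y, Out/D/k/w} → row (1,0) (0,2)
That's 6 distinct rows out of 24 strategies.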